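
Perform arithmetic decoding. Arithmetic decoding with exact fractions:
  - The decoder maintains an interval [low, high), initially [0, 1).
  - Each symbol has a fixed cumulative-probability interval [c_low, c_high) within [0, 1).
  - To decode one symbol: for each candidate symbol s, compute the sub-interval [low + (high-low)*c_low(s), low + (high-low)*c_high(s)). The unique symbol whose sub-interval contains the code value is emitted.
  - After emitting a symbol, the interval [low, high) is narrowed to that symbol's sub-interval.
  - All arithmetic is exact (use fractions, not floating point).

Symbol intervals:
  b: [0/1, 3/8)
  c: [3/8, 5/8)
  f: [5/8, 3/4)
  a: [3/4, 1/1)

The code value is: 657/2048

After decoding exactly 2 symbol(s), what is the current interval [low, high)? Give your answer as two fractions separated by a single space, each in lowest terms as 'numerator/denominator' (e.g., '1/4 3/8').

Answer: 9/32 3/8

Derivation:
Step 1: interval [0/1, 1/1), width = 1/1 - 0/1 = 1/1
  'b': [0/1 + 1/1*0/1, 0/1 + 1/1*3/8) = [0/1, 3/8) <- contains code 657/2048
  'c': [0/1 + 1/1*3/8, 0/1 + 1/1*5/8) = [3/8, 5/8)
  'f': [0/1 + 1/1*5/8, 0/1 + 1/1*3/4) = [5/8, 3/4)
  'a': [0/1 + 1/1*3/4, 0/1 + 1/1*1/1) = [3/4, 1/1)
  emit 'b', narrow to [0/1, 3/8)
Step 2: interval [0/1, 3/8), width = 3/8 - 0/1 = 3/8
  'b': [0/1 + 3/8*0/1, 0/1 + 3/8*3/8) = [0/1, 9/64)
  'c': [0/1 + 3/8*3/8, 0/1 + 3/8*5/8) = [9/64, 15/64)
  'f': [0/1 + 3/8*5/8, 0/1 + 3/8*3/4) = [15/64, 9/32)
  'a': [0/1 + 3/8*3/4, 0/1 + 3/8*1/1) = [9/32, 3/8) <- contains code 657/2048
  emit 'a', narrow to [9/32, 3/8)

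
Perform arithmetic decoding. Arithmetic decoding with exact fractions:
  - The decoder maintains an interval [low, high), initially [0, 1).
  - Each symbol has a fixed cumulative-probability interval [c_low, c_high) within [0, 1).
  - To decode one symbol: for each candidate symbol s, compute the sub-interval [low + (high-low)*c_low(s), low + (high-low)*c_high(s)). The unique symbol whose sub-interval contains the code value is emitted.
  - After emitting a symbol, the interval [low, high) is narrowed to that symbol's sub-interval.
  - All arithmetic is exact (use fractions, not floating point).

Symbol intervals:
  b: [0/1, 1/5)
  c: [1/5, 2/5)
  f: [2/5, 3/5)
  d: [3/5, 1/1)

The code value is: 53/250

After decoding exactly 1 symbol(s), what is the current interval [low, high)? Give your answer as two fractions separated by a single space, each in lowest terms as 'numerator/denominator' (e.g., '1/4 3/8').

Step 1: interval [0/1, 1/1), width = 1/1 - 0/1 = 1/1
  'b': [0/1 + 1/1*0/1, 0/1 + 1/1*1/5) = [0/1, 1/5)
  'c': [0/1 + 1/1*1/5, 0/1 + 1/1*2/5) = [1/5, 2/5) <- contains code 53/250
  'f': [0/1 + 1/1*2/5, 0/1 + 1/1*3/5) = [2/5, 3/5)
  'd': [0/1 + 1/1*3/5, 0/1 + 1/1*1/1) = [3/5, 1/1)
  emit 'c', narrow to [1/5, 2/5)

Answer: 1/5 2/5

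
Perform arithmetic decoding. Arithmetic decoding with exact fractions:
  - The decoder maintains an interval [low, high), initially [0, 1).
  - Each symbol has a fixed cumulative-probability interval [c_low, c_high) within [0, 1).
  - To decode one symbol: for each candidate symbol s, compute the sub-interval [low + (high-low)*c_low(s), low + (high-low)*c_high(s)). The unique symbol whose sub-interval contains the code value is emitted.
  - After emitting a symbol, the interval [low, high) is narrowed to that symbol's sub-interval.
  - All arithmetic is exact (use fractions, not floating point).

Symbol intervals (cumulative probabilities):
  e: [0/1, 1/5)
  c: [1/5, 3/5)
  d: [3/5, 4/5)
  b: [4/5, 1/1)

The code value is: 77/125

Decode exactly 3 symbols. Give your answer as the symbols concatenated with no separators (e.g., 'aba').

Answer: dec

Derivation:
Step 1: interval [0/1, 1/1), width = 1/1 - 0/1 = 1/1
  'e': [0/1 + 1/1*0/1, 0/1 + 1/1*1/5) = [0/1, 1/5)
  'c': [0/1 + 1/1*1/5, 0/1 + 1/1*3/5) = [1/5, 3/5)
  'd': [0/1 + 1/1*3/5, 0/1 + 1/1*4/5) = [3/5, 4/5) <- contains code 77/125
  'b': [0/1 + 1/1*4/5, 0/1 + 1/1*1/1) = [4/5, 1/1)
  emit 'd', narrow to [3/5, 4/5)
Step 2: interval [3/5, 4/5), width = 4/5 - 3/5 = 1/5
  'e': [3/5 + 1/5*0/1, 3/5 + 1/5*1/5) = [3/5, 16/25) <- contains code 77/125
  'c': [3/5 + 1/5*1/5, 3/5 + 1/5*3/5) = [16/25, 18/25)
  'd': [3/5 + 1/5*3/5, 3/5 + 1/5*4/5) = [18/25, 19/25)
  'b': [3/5 + 1/5*4/5, 3/5 + 1/5*1/1) = [19/25, 4/5)
  emit 'e', narrow to [3/5, 16/25)
Step 3: interval [3/5, 16/25), width = 16/25 - 3/5 = 1/25
  'e': [3/5 + 1/25*0/1, 3/5 + 1/25*1/5) = [3/5, 76/125)
  'c': [3/5 + 1/25*1/5, 3/5 + 1/25*3/5) = [76/125, 78/125) <- contains code 77/125
  'd': [3/5 + 1/25*3/5, 3/5 + 1/25*4/5) = [78/125, 79/125)
  'b': [3/5 + 1/25*4/5, 3/5 + 1/25*1/1) = [79/125, 16/25)
  emit 'c', narrow to [76/125, 78/125)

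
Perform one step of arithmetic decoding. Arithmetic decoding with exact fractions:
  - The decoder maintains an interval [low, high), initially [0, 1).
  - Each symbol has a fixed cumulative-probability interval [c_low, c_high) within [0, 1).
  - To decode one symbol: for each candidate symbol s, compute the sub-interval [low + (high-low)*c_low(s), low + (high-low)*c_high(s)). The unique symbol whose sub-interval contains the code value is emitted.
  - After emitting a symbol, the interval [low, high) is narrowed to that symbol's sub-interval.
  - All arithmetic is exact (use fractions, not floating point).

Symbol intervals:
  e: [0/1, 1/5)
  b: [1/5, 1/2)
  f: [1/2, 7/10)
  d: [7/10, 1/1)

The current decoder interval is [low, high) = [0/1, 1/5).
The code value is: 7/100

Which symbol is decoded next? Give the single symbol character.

Answer: b

Derivation:
Interval width = high − low = 1/5 − 0/1 = 1/5
Scaled code = (code − low) / width = (7/100 − 0/1) / 1/5 = 7/20
  e: [0/1, 1/5) 
  b: [1/5, 1/2) ← scaled code falls here ✓
  f: [1/2, 7/10) 
  d: [7/10, 1/1) 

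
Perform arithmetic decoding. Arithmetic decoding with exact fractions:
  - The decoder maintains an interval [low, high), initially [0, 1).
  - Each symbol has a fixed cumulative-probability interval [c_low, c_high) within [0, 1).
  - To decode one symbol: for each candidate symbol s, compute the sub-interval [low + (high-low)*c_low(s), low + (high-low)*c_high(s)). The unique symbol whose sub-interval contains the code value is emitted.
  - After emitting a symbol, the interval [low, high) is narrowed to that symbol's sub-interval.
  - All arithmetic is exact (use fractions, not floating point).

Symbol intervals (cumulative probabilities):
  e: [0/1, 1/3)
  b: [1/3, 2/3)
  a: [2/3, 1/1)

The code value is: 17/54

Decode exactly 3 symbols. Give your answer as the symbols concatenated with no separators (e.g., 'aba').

Answer: eaa

Derivation:
Step 1: interval [0/1, 1/1), width = 1/1 - 0/1 = 1/1
  'e': [0/1 + 1/1*0/1, 0/1 + 1/1*1/3) = [0/1, 1/3) <- contains code 17/54
  'b': [0/1 + 1/1*1/3, 0/1 + 1/1*2/3) = [1/3, 2/3)
  'a': [0/1 + 1/1*2/3, 0/1 + 1/1*1/1) = [2/3, 1/1)
  emit 'e', narrow to [0/1, 1/3)
Step 2: interval [0/1, 1/3), width = 1/3 - 0/1 = 1/3
  'e': [0/1 + 1/3*0/1, 0/1 + 1/3*1/3) = [0/1, 1/9)
  'b': [0/1 + 1/3*1/3, 0/1 + 1/3*2/3) = [1/9, 2/9)
  'a': [0/1 + 1/3*2/3, 0/1 + 1/3*1/1) = [2/9, 1/3) <- contains code 17/54
  emit 'a', narrow to [2/9, 1/3)
Step 3: interval [2/9, 1/3), width = 1/3 - 2/9 = 1/9
  'e': [2/9 + 1/9*0/1, 2/9 + 1/9*1/3) = [2/9, 7/27)
  'b': [2/9 + 1/9*1/3, 2/9 + 1/9*2/3) = [7/27, 8/27)
  'a': [2/9 + 1/9*2/3, 2/9 + 1/9*1/1) = [8/27, 1/3) <- contains code 17/54
  emit 'a', narrow to [8/27, 1/3)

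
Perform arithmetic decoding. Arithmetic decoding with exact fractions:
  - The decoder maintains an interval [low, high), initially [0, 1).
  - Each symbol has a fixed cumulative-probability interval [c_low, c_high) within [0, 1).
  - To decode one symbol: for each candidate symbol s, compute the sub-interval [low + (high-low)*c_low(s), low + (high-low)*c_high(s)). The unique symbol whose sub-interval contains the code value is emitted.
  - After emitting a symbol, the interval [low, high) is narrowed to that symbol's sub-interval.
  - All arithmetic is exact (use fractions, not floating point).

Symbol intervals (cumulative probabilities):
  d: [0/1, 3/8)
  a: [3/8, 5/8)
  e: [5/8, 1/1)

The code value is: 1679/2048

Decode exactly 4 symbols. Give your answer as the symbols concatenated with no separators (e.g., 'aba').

Step 1: interval [0/1, 1/1), width = 1/1 - 0/1 = 1/1
  'd': [0/1 + 1/1*0/1, 0/1 + 1/1*3/8) = [0/1, 3/8)
  'a': [0/1 + 1/1*3/8, 0/1 + 1/1*5/8) = [3/8, 5/8)
  'e': [0/1 + 1/1*5/8, 0/1 + 1/1*1/1) = [5/8, 1/1) <- contains code 1679/2048
  emit 'e', narrow to [5/8, 1/1)
Step 2: interval [5/8, 1/1), width = 1/1 - 5/8 = 3/8
  'd': [5/8 + 3/8*0/1, 5/8 + 3/8*3/8) = [5/8, 49/64)
  'a': [5/8 + 3/8*3/8, 5/8 + 3/8*5/8) = [49/64, 55/64) <- contains code 1679/2048
  'e': [5/8 + 3/8*5/8, 5/8 + 3/8*1/1) = [55/64, 1/1)
  emit 'a', narrow to [49/64, 55/64)
Step 3: interval [49/64, 55/64), width = 55/64 - 49/64 = 3/32
  'd': [49/64 + 3/32*0/1, 49/64 + 3/32*3/8) = [49/64, 205/256)
  'a': [49/64 + 3/32*3/8, 49/64 + 3/32*5/8) = [205/256, 211/256) <- contains code 1679/2048
  'e': [49/64 + 3/32*5/8, 49/64 + 3/32*1/1) = [211/256, 55/64)
  emit 'a', narrow to [205/256, 211/256)
Step 4: interval [205/256, 211/256), width = 211/256 - 205/256 = 3/128
  'd': [205/256 + 3/128*0/1, 205/256 + 3/128*3/8) = [205/256, 829/1024)
  'a': [205/256 + 3/128*3/8, 205/256 + 3/128*5/8) = [829/1024, 835/1024)
  'e': [205/256 + 3/128*5/8, 205/256 + 3/128*1/1) = [835/1024, 211/256) <- contains code 1679/2048
  emit 'e', narrow to [835/1024, 211/256)

Answer: eaae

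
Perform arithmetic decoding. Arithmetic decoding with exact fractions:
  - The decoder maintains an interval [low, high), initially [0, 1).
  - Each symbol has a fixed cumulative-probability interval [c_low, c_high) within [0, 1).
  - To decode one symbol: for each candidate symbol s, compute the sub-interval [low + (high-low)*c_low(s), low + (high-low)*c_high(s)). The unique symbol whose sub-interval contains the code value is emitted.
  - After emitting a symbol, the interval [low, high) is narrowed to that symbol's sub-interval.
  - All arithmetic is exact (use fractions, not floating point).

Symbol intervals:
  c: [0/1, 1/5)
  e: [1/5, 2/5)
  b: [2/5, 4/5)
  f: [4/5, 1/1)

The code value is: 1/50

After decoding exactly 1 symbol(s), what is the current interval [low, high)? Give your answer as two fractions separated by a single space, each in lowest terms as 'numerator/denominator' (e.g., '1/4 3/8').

Step 1: interval [0/1, 1/1), width = 1/1 - 0/1 = 1/1
  'c': [0/1 + 1/1*0/1, 0/1 + 1/1*1/5) = [0/1, 1/5) <- contains code 1/50
  'e': [0/1 + 1/1*1/5, 0/1 + 1/1*2/5) = [1/5, 2/5)
  'b': [0/1 + 1/1*2/5, 0/1 + 1/1*4/5) = [2/5, 4/5)
  'f': [0/1 + 1/1*4/5, 0/1 + 1/1*1/1) = [4/5, 1/1)
  emit 'c', narrow to [0/1, 1/5)

Answer: 0/1 1/5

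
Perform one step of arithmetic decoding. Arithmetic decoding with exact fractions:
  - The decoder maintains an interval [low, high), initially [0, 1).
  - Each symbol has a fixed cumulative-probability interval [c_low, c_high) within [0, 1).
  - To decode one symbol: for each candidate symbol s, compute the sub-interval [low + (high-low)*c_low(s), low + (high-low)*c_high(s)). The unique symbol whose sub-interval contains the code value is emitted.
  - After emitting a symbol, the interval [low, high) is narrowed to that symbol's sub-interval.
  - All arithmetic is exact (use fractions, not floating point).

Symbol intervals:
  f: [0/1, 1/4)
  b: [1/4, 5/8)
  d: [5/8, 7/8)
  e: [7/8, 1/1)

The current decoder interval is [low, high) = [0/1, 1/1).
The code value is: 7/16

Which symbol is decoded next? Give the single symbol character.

Interval width = high − low = 1/1 − 0/1 = 1/1
Scaled code = (code − low) / width = (7/16 − 0/1) / 1/1 = 7/16
  f: [0/1, 1/4) 
  b: [1/4, 5/8) ← scaled code falls here ✓
  d: [5/8, 7/8) 
  e: [7/8, 1/1) 

Answer: b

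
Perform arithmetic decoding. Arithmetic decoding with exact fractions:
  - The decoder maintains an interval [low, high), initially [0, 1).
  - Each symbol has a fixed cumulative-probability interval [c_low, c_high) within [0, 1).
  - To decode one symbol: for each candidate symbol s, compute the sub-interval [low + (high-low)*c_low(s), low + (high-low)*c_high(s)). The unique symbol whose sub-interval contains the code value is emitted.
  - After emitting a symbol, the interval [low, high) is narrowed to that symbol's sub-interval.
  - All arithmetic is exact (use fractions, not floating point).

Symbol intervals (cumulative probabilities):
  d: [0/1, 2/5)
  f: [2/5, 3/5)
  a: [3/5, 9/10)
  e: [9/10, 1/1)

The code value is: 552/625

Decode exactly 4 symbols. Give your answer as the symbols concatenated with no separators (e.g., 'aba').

Answer: aefd

Derivation:
Step 1: interval [0/1, 1/1), width = 1/1 - 0/1 = 1/1
  'd': [0/1 + 1/1*0/1, 0/1 + 1/1*2/5) = [0/1, 2/5)
  'f': [0/1 + 1/1*2/5, 0/1 + 1/1*3/5) = [2/5, 3/5)
  'a': [0/1 + 1/1*3/5, 0/1 + 1/1*9/10) = [3/5, 9/10) <- contains code 552/625
  'e': [0/1 + 1/1*9/10, 0/1 + 1/1*1/1) = [9/10, 1/1)
  emit 'a', narrow to [3/5, 9/10)
Step 2: interval [3/5, 9/10), width = 9/10 - 3/5 = 3/10
  'd': [3/5 + 3/10*0/1, 3/5 + 3/10*2/5) = [3/5, 18/25)
  'f': [3/5 + 3/10*2/5, 3/5 + 3/10*3/5) = [18/25, 39/50)
  'a': [3/5 + 3/10*3/5, 3/5 + 3/10*9/10) = [39/50, 87/100)
  'e': [3/5 + 3/10*9/10, 3/5 + 3/10*1/1) = [87/100, 9/10) <- contains code 552/625
  emit 'e', narrow to [87/100, 9/10)
Step 3: interval [87/100, 9/10), width = 9/10 - 87/100 = 3/100
  'd': [87/100 + 3/100*0/1, 87/100 + 3/100*2/5) = [87/100, 441/500)
  'f': [87/100 + 3/100*2/5, 87/100 + 3/100*3/5) = [441/500, 111/125) <- contains code 552/625
  'a': [87/100 + 3/100*3/5, 87/100 + 3/100*9/10) = [111/125, 897/1000)
  'e': [87/100 + 3/100*9/10, 87/100 + 3/100*1/1) = [897/1000, 9/10)
  emit 'f', narrow to [441/500, 111/125)
Step 4: interval [441/500, 111/125), width = 111/125 - 441/500 = 3/500
  'd': [441/500 + 3/500*0/1, 441/500 + 3/500*2/5) = [441/500, 2211/2500) <- contains code 552/625
  'f': [441/500 + 3/500*2/5, 441/500 + 3/500*3/5) = [2211/2500, 1107/1250)
  'a': [441/500 + 3/500*3/5, 441/500 + 3/500*9/10) = [1107/1250, 4437/5000)
  'e': [441/500 + 3/500*9/10, 441/500 + 3/500*1/1) = [4437/5000, 111/125)
  emit 'd', narrow to [441/500, 2211/2500)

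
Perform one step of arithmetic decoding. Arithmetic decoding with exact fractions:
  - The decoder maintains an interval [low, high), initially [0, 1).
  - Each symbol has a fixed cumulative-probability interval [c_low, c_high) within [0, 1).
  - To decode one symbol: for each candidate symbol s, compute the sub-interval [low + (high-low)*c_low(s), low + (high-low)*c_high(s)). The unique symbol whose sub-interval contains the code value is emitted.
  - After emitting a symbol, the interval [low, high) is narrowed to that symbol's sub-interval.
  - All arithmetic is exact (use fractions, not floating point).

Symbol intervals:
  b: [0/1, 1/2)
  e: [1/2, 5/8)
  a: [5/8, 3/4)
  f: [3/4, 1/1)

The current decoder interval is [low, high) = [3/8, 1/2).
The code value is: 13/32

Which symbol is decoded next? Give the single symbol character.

Interval width = high − low = 1/2 − 3/8 = 1/8
Scaled code = (code − low) / width = (13/32 − 3/8) / 1/8 = 1/4
  b: [0/1, 1/2) ← scaled code falls here ✓
  e: [1/2, 5/8) 
  a: [5/8, 3/4) 
  f: [3/4, 1/1) 

Answer: b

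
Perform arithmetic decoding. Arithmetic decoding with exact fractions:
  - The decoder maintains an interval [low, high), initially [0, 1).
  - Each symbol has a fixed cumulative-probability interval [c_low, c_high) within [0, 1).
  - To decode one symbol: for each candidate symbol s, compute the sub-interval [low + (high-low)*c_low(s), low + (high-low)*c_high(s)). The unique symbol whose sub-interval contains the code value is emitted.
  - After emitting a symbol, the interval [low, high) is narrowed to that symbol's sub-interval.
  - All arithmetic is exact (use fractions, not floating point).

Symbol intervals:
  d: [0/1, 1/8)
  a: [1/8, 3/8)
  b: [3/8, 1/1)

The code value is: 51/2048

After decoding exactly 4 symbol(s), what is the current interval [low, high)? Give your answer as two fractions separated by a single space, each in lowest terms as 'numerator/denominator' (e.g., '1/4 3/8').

Answer: 23/1024 7/256

Derivation:
Step 1: interval [0/1, 1/1), width = 1/1 - 0/1 = 1/1
  'd': [0/1 + 1/1*0/1, 0/1 + 1/1*1/8) = [0/1, 1/8) <- contains code 51/2048
  'a': [0/1 + 1/1*1/8, 0/1 + 1/1*3/8) = [1/8, 3/8)
  'b': [0/1 + 1/1*3/8, 0/1 + 1/1*1/1) = [3/8, 1/1)
  emit 'd', narrow to [0/1, 1/8)
Step 2: interval [0/1, 1/8), width = 1/8 - 0/1 = 1/8
  'd': [0/1 + 1/8*0/1, 0/1 + 1/8*1/8) = [0/1, 1/64)
  'a': [0/1 + 1/8*1/8, 0/1 + 1/8*3/8) = [1/64, 3/64) <- contains code 51/2048
  'b': [0/1 + 1/8*3/8, 0/1 + 1/8*1/1) = [3/64, 1/8)
  emit 'a', narrow to [1/64, 3/64)
Step 3: interval [1/64, 3/64), width = 3/64 - 1/64 = 1/32
  'd': [1/64 + 1/32*0/1, 1/64 + 1/32*1/8) = [1/64, 5/256)
  'a': [1/64 + 1/32*1/8, 1/64 + 1/32*3/8) = [5/256, 7/256) <- contains code 51/2048
  'b': [1/64 + 1/32*3/8, 1/64 + 1/32*1/1) = [7/256, 3/64)
  emit 'a', narrow to [5/256, 7/256)
Step 4: interval [5/256, 7/256), width = 7/256 - 5/256 = 1/128
  'd': [5/256 + 1/128*0/1, 5/256 + 1/128*1/8) = [5/256, 21/1024)
  'a': [5/256 + 1/128*1/8, 5/256 + 1/128*3/8) = [21/1024, 23/1024)
  'b': [5/256 + 1/128*3/8, 5/256 + 1/128*1/1) = [23/1024, 7/256) <- contains code 51/2048
  emit 'b', narrow to [23/1024, 7/256)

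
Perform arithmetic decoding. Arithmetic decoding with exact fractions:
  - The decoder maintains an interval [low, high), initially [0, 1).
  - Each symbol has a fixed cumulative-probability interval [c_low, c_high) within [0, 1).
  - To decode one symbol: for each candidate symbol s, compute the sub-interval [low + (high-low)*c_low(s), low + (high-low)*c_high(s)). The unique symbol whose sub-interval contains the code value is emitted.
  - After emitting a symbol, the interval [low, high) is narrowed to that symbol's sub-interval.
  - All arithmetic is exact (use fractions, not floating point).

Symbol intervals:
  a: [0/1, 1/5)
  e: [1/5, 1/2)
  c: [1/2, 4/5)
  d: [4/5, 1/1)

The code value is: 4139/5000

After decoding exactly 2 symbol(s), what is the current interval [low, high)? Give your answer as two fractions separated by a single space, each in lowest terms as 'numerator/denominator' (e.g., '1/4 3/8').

Step 1: interval [0/1, 1/1), width = 1/1 - 0/1 = 1/1
  'a': [0/1 + 1/1*0/1, 0/1 + 1/1*1/5) = [0/1, 1/5)
  'e': [0/1 + 1/1*1/5, 0/1 + 1/1*1/2) = [1/5, 1/2)
  'c': [0/1 + 1/1*1/2, 0/1 + 1/1*4/5) = [1/2, 4/5)
  'd': [0/1 + 1/1*4/5, 0/1 + 1/1*1/1) = [4/5, 1/1) <- contains code 4139/5000
  emit 'd', narrow to [4/5, 1/1)
Step 2: interval [4/5, 1/1), width = 1/1 - 4/5 = 1/5
  'a': [4/5 + 1/5*0/1, 4/5 + 1/5*1/5) = [4/5, 21/25) <- contains code 4139/5000
  'e': [4/5 + 1/5*1/5, 4/5 + 1/5*1/2) = [21/25, 9/10)
  'c': [4/5 + 1/5*1/2, 4/5 + 1/5*4/5) = [9/10, 24/25)
  'd': [4/5 + 1/5*4/5, 4/5 + 1/5*1/1) = [24/25, 1/1)
  emit 'a', narrow to [4/5, 21/25)

Answer: 4/5 21/25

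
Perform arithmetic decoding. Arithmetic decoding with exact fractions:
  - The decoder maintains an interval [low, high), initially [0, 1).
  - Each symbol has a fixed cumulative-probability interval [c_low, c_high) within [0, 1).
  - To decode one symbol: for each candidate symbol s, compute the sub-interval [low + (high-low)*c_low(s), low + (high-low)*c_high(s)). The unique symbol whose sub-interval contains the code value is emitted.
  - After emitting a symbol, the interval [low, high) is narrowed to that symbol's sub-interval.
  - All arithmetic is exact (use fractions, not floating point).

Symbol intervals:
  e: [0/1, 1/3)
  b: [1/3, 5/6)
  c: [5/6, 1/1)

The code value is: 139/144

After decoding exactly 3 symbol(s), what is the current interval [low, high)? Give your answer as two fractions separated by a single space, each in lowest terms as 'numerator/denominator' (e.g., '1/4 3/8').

Step 1: interval [0/1, 1/1), width = 1/1 - 0/1 = 1/1
  'e': [0/1 + 1/1*0/1, 0/1 + 1/1*1/3) = [0/1, 1/3)
  'b': [0/1 + 1/1*1/3, 0/1 + 1/1*5/6) = [1/3, 5/6)
  'c': [0/1 + 1/1*5/6, 0/1 + 1/1*1/1) = [5/6, 1/1) <- contains code 139/144
  emit 'c', narrow to [5/6, 1/1)
Step 2: interval [5/6, 1/1), width = 1/1 - 5/6 = 1/6
  'e': [5/6 + 1/6*0/1, 5/6 + 1/6*1/3) = [5/6, 8/9)
  'b': [5/6 + 1/6*1/3, 5/6 + 1/6*5/6) = [8/9, 35/36) <- contains code 139/144
  'c': [5/6 + 1/6*5/6, 5/6 + 1/6*1/1) = [35/36, 1/1)
  emit 'b', narrow to [8/9, 35/36)
Step 3: interval [8/9, 35/36), width = 35/36 - 8/9 = 1/12
  'e': [8/9 + 1/12*0/1, 8/9 + 1/12*1/3) = [8/9, 11/12)
  'b': [8/9 + 1/12*1/3, 8/9 + 1/12*5/6) = [11/12, 23/24)
  'c': [8/9 + 1/12*5/6, 8/9 + 1/12*1/1) = [23/24, 35/36) <- contains code 139/144
  emit 'c', narrow to [23/24, 35/36)

Answer: 23/24 35/36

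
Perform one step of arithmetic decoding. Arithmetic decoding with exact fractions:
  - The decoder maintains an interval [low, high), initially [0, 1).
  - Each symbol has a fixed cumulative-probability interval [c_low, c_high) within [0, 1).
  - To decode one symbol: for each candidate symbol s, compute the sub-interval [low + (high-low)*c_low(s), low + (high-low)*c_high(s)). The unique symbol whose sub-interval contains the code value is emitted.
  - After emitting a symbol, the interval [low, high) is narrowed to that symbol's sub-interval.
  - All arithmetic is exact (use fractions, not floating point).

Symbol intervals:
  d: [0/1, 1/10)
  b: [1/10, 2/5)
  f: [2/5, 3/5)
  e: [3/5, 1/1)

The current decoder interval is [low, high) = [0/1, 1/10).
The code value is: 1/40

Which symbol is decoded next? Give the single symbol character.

Answer: b

Derivation:
Interval width = high − low = 1/10 − 0/1 = 1/10
Scaled code = (code − low) / width = (1/40 − 0/1) / 1/10 = 1/4
  d: [0/1, 1/10) 
  b: [1/10, 2/5) ← scaled code falls here ✓
  f: [2/5, 3/5) 
  e: [3/5, 1/1) 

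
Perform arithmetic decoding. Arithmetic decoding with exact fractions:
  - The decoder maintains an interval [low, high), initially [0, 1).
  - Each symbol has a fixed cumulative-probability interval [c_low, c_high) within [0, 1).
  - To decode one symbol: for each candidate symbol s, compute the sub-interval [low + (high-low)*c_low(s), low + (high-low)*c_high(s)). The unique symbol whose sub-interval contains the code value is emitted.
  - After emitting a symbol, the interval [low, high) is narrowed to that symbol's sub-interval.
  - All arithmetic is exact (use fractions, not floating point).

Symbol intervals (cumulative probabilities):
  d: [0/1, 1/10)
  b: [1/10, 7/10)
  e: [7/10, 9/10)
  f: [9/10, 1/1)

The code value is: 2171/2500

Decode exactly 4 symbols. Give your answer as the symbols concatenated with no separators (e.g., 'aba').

Answer: eeed

Derivation:
Step 1: interval [0/1, 1/1), width = 1/1 - 0/1 = 1/1
  'd': [0/1 + 1/1*0/1, 0/1 + 1/1*1/10) = [0/1, 1/10)
  'b': [0/1 + 1/1*1/10, 0/1 + 1/1*7/10) = [1/10, 7/10)
  'e': [0/1 + 1/1*7/10, 0/1 + 1/1*9/10) = [7/10, 9/10) <- contains code 2171/2500
  'f': [0/1 + 1/1*9/10, 0/1 + 1/1*1/1) = [9/10, 1/1)
  emit 'e', narrow to [7/10, 9/10)
Step 2: interval [7/10, 9/10), width = 9/10 - 7/10 = 1/5
  'd': [7/10 + 1/5*0/1, 7/10 + 1/5*1/10) = [7/10, 18/25)
  'b': [7/10 + 1/5*1/10, 7/10 + 1/5*7/10) = [18/25, 21/25)
  'e': [7/10 + 1/5*7/10, 7/10 + 1/5*9/10) = [21/25, 22/25) <- contains code 2171/2500
  'f': [7/10 + 1/5*9/10, 7/10 + 1/5*1/1) = [22/25, 9/10)
  emit 'e', narrow to [21/25, 22/25)
Step 3: interval [21/25, 22/25), width = 22/25 - 21/25 = 1/25
  'd': [21/25 + 1/25*0/1, 21/25 + 1/25*1/10) = [21/25, 211/250)
  'b': [21/25 + 1/25*1/10, 21/25 + 1/25*7/10) = [211/250, 217/250)
  'e': [21/25 + 1/25*7/10, 21/25 + 1/25*9/10) = [217/250, 219/250) <- contains code 2171/2500
  'f': [21/25 + 1/25*9/10, 21/25 + 1/25*1/1) = [219/250, 22/25)
  emit 'e', narrow to [217/250, 219/250)
Step 4: interval [217/250, 219/250), width = 219/250 - 217/250 = 1/125
  'd': [217/250 + 1/125*0/1, 217/250 + 1/125*1/10) = [217/250, 543/625) <- contains code 2171/2500
  'b': [217/250 + 1/125*1/10, 217/250 + 1/125*7/10) = [543/625, 546/625)
  'e': [217/250 + 1/125*7/10, 217/250 + 1/125*9/10) = [546/625, 547/625)
  'f': [217/250 + 1/125*9/10, 217/250 + 1/125*1/1) = [547/625, 219/250)
  emit 'd', narrow to [217/250, 543/625)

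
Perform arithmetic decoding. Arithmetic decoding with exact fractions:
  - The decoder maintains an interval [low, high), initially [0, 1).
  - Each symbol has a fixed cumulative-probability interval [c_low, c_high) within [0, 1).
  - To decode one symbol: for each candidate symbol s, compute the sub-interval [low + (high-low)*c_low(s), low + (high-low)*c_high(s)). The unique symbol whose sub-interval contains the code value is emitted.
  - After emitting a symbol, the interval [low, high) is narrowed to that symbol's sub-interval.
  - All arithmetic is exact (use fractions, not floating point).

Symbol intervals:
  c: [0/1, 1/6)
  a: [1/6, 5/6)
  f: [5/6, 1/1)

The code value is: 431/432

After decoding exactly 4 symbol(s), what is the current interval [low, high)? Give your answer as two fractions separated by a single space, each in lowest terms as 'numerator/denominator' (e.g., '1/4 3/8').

Step 1: interval [0/1, 1/1), width = 1/1 - 0/1 = 1/1
  'c': [0/1 + 1/1*0/1, 0/1 + 1/1*1/6) = [0/1, 1/6)
  'a': [0/1 + 1/1*1/6, 0/1 + 1/1*5/6) = [1/6, 5/6)
  'f': [0/1 + 1/1*5/6, 0/1 + 1/1*1/1) = [5/6, 1/1) <- contains code 431/432
  emit 'f', narrow to [5/6, 1/1)
Step 2: interval [5/6, 1/1), width = 1/1 - 5/6 = 1/6
  'c': [5/6 + 1/6*0/1, 5/6 + 1/6*1/6) = [5/6, 31/36)
  'a': [5/6 + 1/6*1/6, 5/6 + 1/6*5/6) = [31/36, 35/36)
  'f': [5/6 + 1/6*5/6, 5/6 + 1/6*1/1) = [35/36, 1/1) <- contains code 431/432
  emit 'f', narrow to [35/36, 1/1)
Step 3: interval [35/36, 1/1), width = 1/1 - 35/36 = 1/36
  'c': [35/36 + 1/36*0/1, 35/36 + 1/36*1/6) = [35/36, 211/216)
  'a': [35/36 + 1/36*1/6, 35/36 + 1/36*5/6) = [211/216, 215/216)
  'f': [35/36 + 1/36*5/6, 35/36 + 1/36*1/1) = [215/216, 1/1) <- contains code 431/432
  emit 'f', narrow to [215/216, 1/1)
Step 4: interval [215/216, 1/1), width = 1/1 - 215/216 = 1/216
  'c': [215/216 + 1/216*0/1, 215/216 + 1/216*1/6) = [215/216, 1291/1296)
  'a': [215/216 + 1/216*1/6, 215/216 + 1/216*5/6) = [1291/1296, 1295/1296) <- contains code 431/432
  'f': [215/216 + 1/216*5/6, 215/216 + 1/216*1/1) = [1295/1296, 1/1)
  emit 'a', narrow to [1291/1296, 1295/1296)

Answer: 1291/1296 1295/1296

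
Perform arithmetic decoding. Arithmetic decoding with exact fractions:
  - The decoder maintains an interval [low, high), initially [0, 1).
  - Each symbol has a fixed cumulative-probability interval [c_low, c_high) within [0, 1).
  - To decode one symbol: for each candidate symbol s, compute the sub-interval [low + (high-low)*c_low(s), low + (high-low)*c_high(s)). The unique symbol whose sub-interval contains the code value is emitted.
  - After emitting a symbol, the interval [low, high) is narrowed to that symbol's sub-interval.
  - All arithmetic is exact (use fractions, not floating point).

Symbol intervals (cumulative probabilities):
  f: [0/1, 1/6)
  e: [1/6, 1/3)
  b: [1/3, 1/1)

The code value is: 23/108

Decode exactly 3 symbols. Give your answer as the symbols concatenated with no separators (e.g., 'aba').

Step 1: interval [0/1, 1/1), width = 1/1 - 0/1 = 1/1
  'f': [0/1 + 1/1*0/1, 0/1 + 1/1*1/6) = [0/1, 1/6)
  'e': [0/1 + 1/1*1/6, 0/1 + 1/1*1/3) = [1/6, 1/3) <- contains code 23/108
  'b': [0/1 + 1/1*1/3, 0/1 + 1/1*1/1) = [1/3, 1/1)
  emit 'e', narrow to [1/6, 1/3)
Step 2: interval [1/6, 1/3), width = 1/3 - 1/6 = 1/6
  'f': [1/6 + 1/6*0/1, 1/6 + 1/6*1/6) = [1/6, 7/36)
  'e': [1/6 + 1/6*1/6, 1/6 + 1/6*1/3) = [7/36, 2/9) <- contains code 23/108
  'b': [1/6 + 1/6*1/3, 1/6 + 1/6*1/1) = [2/9, 1/3)
  emit 'e', narrow to [7/36, 2/9)
Step 3: interval [7/36, 2/9), width = 2/9 - 7/36 = 1/36
  'f': [7/36 + 1/36*0/1, 7/36 + 1/36*1/6) = [7/36, 43/216)
  'e': [7/36 + 1/36*1/6, 7/36 + 1/36*1/3) = [43/216, 11/54)
  'b': [7/36 + 1/36*1/3, 7/36 + 1/36*1/1) = [11/54, 2/9) <- contains code 23/108
  emit 'b', narrow to [11/54, 2/9)

Answer: eeb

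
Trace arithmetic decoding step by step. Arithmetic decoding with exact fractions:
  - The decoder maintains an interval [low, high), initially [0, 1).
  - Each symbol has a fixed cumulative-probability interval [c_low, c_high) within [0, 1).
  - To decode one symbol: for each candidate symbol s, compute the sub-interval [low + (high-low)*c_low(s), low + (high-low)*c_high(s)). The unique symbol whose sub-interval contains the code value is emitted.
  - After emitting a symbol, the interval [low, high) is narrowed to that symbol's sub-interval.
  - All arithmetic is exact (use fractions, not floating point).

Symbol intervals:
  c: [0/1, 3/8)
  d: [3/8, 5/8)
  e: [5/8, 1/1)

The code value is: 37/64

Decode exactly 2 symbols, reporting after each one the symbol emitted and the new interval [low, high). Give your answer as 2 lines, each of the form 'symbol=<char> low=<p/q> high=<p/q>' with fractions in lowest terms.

Step 1: interval [0/1, 1/1), width = 1/1 - 0/1 = 1/1
  'c': [0/1 + 1/1*0/1, 0/1 + 1/1*3/8) = [0/1, 3/8)
  'd': [0/1 + 1/1*3/8, 0/1 + 1/1*5/8) = [3/8, 5/8) <- contains code 37/64
  'e': [0/1 + 1/1*5/8, 0/1 + 1/1*1/1) = [5/8, 1/1)
  emit 'd', narrow to [3/8, 5/8)
Step 2: interval [3/8, 5/8), width = 5/8 - 3/8 = 1/4
  'c': [3/8 + 1/4*0/1, 3/8 + 1/4*3/8) = [3/8, 15/32)
  'd': [3/8 + 1/4*3/8, 3/8 + 1/4*5/8) = [15/32, 17/32)
  'e': [3/8 + 1/4*5/8, 3/8 + 1/4*1/1) = [17/32, 5/8) <- contains code 37/64
  emit 'e', narrow to [17/32, 5/8)

Answer: symbol=d low=3/8 high=5/8
symbol=e low=17/32 high=5/8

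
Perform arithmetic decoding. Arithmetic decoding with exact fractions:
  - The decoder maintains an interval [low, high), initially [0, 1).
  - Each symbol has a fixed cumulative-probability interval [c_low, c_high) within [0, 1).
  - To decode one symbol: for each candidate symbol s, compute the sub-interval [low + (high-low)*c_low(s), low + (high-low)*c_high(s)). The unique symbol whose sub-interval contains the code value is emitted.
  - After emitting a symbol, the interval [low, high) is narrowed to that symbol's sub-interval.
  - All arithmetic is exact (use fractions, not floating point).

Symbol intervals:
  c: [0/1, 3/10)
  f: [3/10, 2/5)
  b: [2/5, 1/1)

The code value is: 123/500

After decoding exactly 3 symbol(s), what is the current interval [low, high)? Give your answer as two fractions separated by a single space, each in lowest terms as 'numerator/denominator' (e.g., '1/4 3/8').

Answer: 24/125 3/10

Derivation:
Step 1: interval [0/1, 1/1), width = 1/1 - 0/1 = 1/1
  'c': [0/1 + 1/1*0/1, 0/1 + 1/1*3/10) = [0/1, 3/10) <- contains code 123/500
  'f': [0/1 + 1/1*3/10, 0/1 + 1/1*2/5) = [3/10, 2/5)
  'b': [0/1 + 1/1*2/5, 0/1 + 1/1*1/1) = [2/5, 1/1)
  emit 'c', narrow to [0/1, 3/10)
Step 2: interval [0/1, 3/10), width = 3/10 - 0/1 = 3/10
  'c': [0/1 + 3/10*0/1, 0/1 + 3/10*3/10) = [0/1, 9/100)
  'f': [0/1 + 3/10*3/10, 0/1 + 3/10*2/5) = [9/100, 3/25)
  'b': [0/1 + 3/10*2/5, 0/1 + 3/10*1/1) = [3/25, 3/10) <- contains code 123/500
  emit 'b', narrow to [3/25, 3/10)
Step 3: interval [3/25, 3/10), width = 3/10 - 3/25 = 9/50
  'c': [3/25 + 9/50*0/1, 3/25 + 9/50*3/10) = [3/25, 87/500)
  'f': [3/25 + 9/50*3/10, 3/25 + 9/50*2/5) = [87/500, 24/125)
  'b': [3/25 + 9/50*2/5, 3/25 + 9/50*1/1) = [24/125, 3/10) <- contains code 123/500
  emit 'b', narrow to [24/125, 3/10)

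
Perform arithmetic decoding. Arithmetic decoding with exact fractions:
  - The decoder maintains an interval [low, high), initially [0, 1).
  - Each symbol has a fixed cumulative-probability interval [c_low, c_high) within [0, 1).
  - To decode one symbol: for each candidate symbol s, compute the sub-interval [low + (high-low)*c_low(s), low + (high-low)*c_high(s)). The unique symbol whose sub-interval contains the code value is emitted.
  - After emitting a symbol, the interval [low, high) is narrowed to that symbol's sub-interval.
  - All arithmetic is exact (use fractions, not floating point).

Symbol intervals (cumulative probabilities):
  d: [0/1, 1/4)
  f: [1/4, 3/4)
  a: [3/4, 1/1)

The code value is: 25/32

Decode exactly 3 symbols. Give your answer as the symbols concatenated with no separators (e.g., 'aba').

Step 1: interval [0/1, 1/1), width = 1/1 - 0/1 = 1/1
  'd': [0/1 + 1/1*0/1, 0/1 + 1/1*1/4) = [0/1, 1/4)
  'f': [0/1 + 1/1*1/4, 0/1 + 1/1*3/4) = [1/4, 3/4)
  'a': [0/1 + 1/1*3/4, 0/1 + 1/1*1/1) = [3/4, 1/1) <- contains code 25/32
  emit 'a', narrow to [3/4, 1/1)
Step 2: interval [3/4, 1/1), width = 1/1 - 3/4 = 1/4
  'd': [3/4 + 1/4*0/1, 3/4 + 1/4*1/4) = [3/4, 13/16) <- contains code 25/32
  'f': [3/4 + 1/4*1/4, 3/4 + 1/4*3/4) = [13/16, 15/16)
  'a': [3/4 + 1/4*3/4, 3/4 + 1/4*1/1) = [15/16, 1/1)
  emit 'd', narrow to [3/4, 13/16)
Step 3: interval [3/4, 13/16), width = 13/16 - 3/4 = 1/16
  'd': [3/4 + 1/16*0/1, 3/4 + 1/16*1/4) = [3/4, 49/64)
  'f': [3/4 + 1/16*1/4, 3/4 + 1/16*3/4) = [49/64, 51/64) <- contains code 25/32
  'a': [3/4 + 1/16*3/4, 3/4 + 1/16*1/1) = [51/64, 13/16)
  emit 'f', narrow to [49/64, 51/64)

Answer: adf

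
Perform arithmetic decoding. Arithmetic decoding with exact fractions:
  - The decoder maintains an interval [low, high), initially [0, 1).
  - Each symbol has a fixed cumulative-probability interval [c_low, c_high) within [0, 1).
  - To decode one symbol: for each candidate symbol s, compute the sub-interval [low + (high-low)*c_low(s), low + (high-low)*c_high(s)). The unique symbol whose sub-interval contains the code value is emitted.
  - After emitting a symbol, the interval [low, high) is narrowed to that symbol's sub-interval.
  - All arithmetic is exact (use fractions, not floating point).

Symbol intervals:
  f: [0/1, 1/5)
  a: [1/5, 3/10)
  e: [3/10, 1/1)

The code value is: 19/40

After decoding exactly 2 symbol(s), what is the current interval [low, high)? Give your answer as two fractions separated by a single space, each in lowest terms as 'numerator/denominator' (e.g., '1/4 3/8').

Answer: 11/25 51/100

Derivation:
Step 1: interval [0/1, 1/1), width = 1/1 - 0/1 = 1/1
  'f': [0/1 + 1/1*0/1, 0/1 + 1/1*1/5) = [0/1, 1/5)
  'a': [0/1 + 1/1*1/5, 0/1 + 1/1*3/10) = [1/5, 3/10)
  'e': [0/1 + 1/1*3/10, 0/1 + 1/1*1/1) = [3/10, 1/1) <- contains code 19/40
  emit 'e', narrow to [3/10, 1/1)
Step 2: interval [3/10, 1/1), width = 1/1 - 3/10 = 7/10
  'f': [3/10 + 7/10*0/1, 3/10 + 7/10*1/5) = [3/10, 11/25)
  'a': [3/10 + 7/10*1/5, 3/10 + 7/10*3/10) = [11/25, 51/100) <- contains code 19/40
  'e': [3/10 + 7/10*3/10, 3/10 + 7/10*1/1) = [51/100, 1/1)
  emit 'a', narrow to [11/25, 51/100)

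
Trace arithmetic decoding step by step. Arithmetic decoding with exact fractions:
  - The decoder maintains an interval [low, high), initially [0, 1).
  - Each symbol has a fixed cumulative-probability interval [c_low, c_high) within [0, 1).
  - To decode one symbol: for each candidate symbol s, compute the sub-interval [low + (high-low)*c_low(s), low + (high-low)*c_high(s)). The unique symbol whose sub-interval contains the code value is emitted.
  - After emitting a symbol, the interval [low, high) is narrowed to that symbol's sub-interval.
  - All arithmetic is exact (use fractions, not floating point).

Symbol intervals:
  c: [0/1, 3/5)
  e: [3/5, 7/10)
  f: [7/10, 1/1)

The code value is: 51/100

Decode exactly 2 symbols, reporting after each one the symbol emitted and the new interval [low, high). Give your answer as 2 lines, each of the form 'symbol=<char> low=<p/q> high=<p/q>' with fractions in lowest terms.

Answer: symbol=c low=0/1 high=3/5
symbol=f low=21/50 high=3/5

Derivation:
Step 1: interval [0/1, 1/1), width = 1/1 - 0/1 = 1/1
  'c': [0/1 + 1/1*0/1, 0/1 + 1/1*3/5) = [0/1, 3/5) <- contains code 51/100
  'e': [0/1 + 1/1*3/5, 0/1 + 1/1*7/10) = [3/5, 7/10)
  'f': [0/1 + 1/1*7/10, 0/1 + 1/1*1/1) = [7/10, 1/1)
  emit 'c', narrow to [0/1, 3/5)
Step 2: interval [0/1, 3/5), width = 3/5 - 0/1 = 3/5
  'c': [0/1 + 3/5*0/1, 0/1 + 3/5*3/5) = [0/1, 9/25)
  'e': [0/1 + 3/5*3/5, 0/1 + 3/5*7/10) = [9/25, 21/50)
  'f': [0/1 + 3/5*7/10, 0/1 + 3/5*1/1) = [21/50, 3/5) <- contains code 51/100
  emit 'f', narrow to [21/50, 3/5)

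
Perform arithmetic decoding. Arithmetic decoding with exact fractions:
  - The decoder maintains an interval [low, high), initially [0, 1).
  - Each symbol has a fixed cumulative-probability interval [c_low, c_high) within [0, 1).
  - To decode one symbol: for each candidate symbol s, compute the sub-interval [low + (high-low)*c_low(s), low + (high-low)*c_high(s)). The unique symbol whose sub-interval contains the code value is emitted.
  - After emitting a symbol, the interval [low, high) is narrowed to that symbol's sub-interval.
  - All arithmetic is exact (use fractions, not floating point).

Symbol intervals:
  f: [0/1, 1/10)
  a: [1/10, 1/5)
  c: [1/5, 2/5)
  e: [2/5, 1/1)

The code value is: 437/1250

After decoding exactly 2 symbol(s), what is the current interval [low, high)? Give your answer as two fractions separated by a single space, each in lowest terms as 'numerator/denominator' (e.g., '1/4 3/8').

Step 1: interval [0/1, 1/1), width = 1/1 - 0/1 = 1/1
  'f': [0/1 + 1/1*0/1, 0/1 + 1/1*1/10) = [0/1, 1/10)
  'a': [0/1 + 1/1*1/10, 0/1 + 1/1*1/5) = [1/10, 1/5)
  'c': [0/1 + 1/1*1/5, 0/1 + 1/1*2/5) = [1/5, 2/5) <- contains code 437/1250
  'e': [0/1 + 1/1*2/5, 0/1 + 1/1*1/1) = [2/5, 1/1)
  emit 'c', narrow to [1/5, 2/5)
Step 2: interval [1/5, 2/5), width = 2/5 - 1/5 = 1/5
  'f': [1/5 + 1/5*0/1, 1/5 + 1/5*1/10) = [1/5, 11/50)
  'a': [1/5 + 1/5*1/10, 1/5 + 1/5*1/5) = [11/50, 6/25)
  'c': [1/5 + 1/5*1/5, 1/5 + 1/5*2/5) = [6/25, 7/25)
  'e': [1/5 + 1/5*2/5, 1/5 + 1/5*1/1) = [7/25, 2/5) <- contains code 437/1250
  emit 'e', narrow to [7/25, 2/5)

Answer: 7/25 2/5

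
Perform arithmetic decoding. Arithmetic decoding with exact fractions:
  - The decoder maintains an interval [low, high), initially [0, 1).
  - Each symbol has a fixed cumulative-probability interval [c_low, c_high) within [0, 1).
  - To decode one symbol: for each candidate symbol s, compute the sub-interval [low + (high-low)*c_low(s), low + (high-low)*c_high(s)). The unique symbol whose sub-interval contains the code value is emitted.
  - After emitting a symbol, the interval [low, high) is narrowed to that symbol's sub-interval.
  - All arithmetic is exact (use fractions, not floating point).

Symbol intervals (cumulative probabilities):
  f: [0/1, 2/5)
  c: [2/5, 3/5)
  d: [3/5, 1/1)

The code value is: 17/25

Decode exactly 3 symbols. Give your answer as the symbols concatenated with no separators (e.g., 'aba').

Step 1: interval [0/1, 1/1), width = 1/1 - 0/1 = 1/1
  'f': [0/1 + 1/1*0/1, 0/1 + 1/1*2/5) = [0/1, 2/5)
  'c': [0/1 + 1/1*2/5, 0/1 + 1/1*3/5) = [2/5, 3/5)
  'd': [0/1 + 1/1*3/5, 0/1 + 1/1*1/1) = [3/5, 1/1) <- contains code 17/25
  emit 'd', narrow to [3/5, 1/1)
Step 2: interval [3/5, 1/1), width = 1/1 - 3/5 = 2/5
  'f': [3/5 + 2/5*0/1, 3/5 + 2/5*2/5) = [3/5, 19/25) <- contains code 17/25
  'c': [3/5 + 2/5*2/5, 3/5 + 2/5*3/5) = [19/25, 21/25)
  'd': [3/5 + 2/5*3/5, 3/5 + 2/5*1/1) = [21/25, 1/1)
  emit 'f', narrow to [3/5, 19/25)
Step 3: interval [3/5, 19/25), width = 19/25 - 3/5 = 4/25
  'f': [3/5 + 4/25*0/1, 3/5 + 4/25*2/5) = [3/5, 83/125)
  'c': [3/5 + 4/25*2/5, 3/5 + 4/25*3/5) = [83/125, 87/125) <- contains code 17/25
  'd': [3/5 + 4/25*3/5, 3/5 + 4/25*1/1) = [87/125, 19/25)
  emit 'c', narrow to [83/125, 87/125)

Answer: dfc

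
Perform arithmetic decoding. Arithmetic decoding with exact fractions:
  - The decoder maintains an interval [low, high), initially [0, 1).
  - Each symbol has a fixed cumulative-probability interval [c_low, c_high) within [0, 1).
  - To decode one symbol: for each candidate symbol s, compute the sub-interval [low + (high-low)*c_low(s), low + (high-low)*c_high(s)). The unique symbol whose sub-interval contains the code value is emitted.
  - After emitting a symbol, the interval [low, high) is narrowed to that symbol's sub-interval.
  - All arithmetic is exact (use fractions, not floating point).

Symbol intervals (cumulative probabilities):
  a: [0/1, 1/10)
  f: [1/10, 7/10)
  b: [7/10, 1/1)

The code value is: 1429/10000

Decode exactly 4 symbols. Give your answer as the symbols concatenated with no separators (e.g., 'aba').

Answer: faba

Derivation:
Step 1: interval [0/1, 1/1), width = 1/1 - 0/1 = 1/1
  'a': [0/1 + 1/1*0/1, 0/1 + 1/1*1/10) = [0/1, 1/10)
  'f': [0/1 + 1/1*1/10, 0/1 + 1/1*7/10) = [1/10, 7/10) <- contains code 1429/10000
  'b': [0/1 + 1/1*7/10, 0/1 + 1/1*1/1) = [7/10, 1/1)
  emit 'f', narrow to [1/10, 7/10)
Step 2: interval [1/10, 7/10), width = 7/10 - 1/10 = 3/5
  'a': [1/10 + 3/5*0/1, 1/10 + 3/5*1/10) = [1/10, 4/25) <- contains code 1429/10000
  'f': [1/10 + 3/5*1/10, 1/10 + 3/5*7/10) = [4/25, 13/25)
  'b': [1/10 + 3/5*7/10, 1/10 + 3/5*1/1) = [13/25, 7/10)
  emit 'a', narrow to [1/10, 4/25)
Step 3: interval [1/10, 4/25), width = 4/25 - 1/10 = 3/50
  'a': [1/10 + 3/50*0/1, 1/10 + 3/50*1/10) = [1/10, 53/500)
  'f': [1/10 + 3/50*1/10, 1/10 + 3/50*7/10) = [53/500, 71/500)
  'b': [1/10 + 3/50*7/10, 1/10 + 3/50*1/1) = [71/500, 4/25) <- contains code 1429/10000
  emit 'b', narrow to [71/500, 4/25)
Step 4: interval [71/500, 4/25), width = 4/25 - 71/500 = 9/500
  'a': [71/500 + 9/500*0/1, 71/500 + 9/500*1/10) = [71/500, 719/5000) <- contains code 1429/10000
  'f': [71/500 + 9/500*1/10, 71/500 + 9/500*7/10) = [719/5000, 773/5000)
  'b': [71/500 + 9/500*7/10, 71/500 + 9/500*1/1) = [773/5000, 4/25)
  emit 'a', narrow to [71/500, 719/5000)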